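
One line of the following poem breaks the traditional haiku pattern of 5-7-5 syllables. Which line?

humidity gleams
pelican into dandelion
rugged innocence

Line 1: humidity(4) + gleams(1) = 5 ✓
Line 2: pelican(3) + into(2) + dandelion(4) = 9 (expected 7)
Line 3: rugged(2) + innocence(3) = 5 ✓

Line 2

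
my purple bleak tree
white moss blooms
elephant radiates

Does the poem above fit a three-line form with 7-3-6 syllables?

Line 1: my (1), purple (2), bleak (1), tree (1) → 5 (expected 7)
Line 2: white (1), moss (1), blooms (1) → 3 ✓
Line 3: elephant (3), radiates (3) → 6 ✓

No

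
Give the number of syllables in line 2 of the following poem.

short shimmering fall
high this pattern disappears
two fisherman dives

7

Line 2: high(1) + this(1) + pattern(2) + disappears(3) = 7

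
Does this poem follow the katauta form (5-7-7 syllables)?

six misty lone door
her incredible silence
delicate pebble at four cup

No

Line 1: six (1), misty (2), lone (1), door (1) → 5 ✓
Line 2: her (1), incredible (4), silence (2) → 7 ✓
Line 3: delicate (3), pebble (2), at (1), four (1), cup (1) → 8 (expected 7)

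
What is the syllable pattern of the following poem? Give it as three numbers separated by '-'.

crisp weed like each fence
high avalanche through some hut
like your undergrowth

Line 1: crisp(1) + weed(1) + like(1) + each(1) + fence(1) = 5
Line 2: high(1) + avalanche(3) + through(1) + some(1) + hut(1) = 7
Line 3: like(1) + your(1) + undergrowth(3) = 5

5-7-5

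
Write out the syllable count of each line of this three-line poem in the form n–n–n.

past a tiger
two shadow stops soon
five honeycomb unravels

Line 1: past(1) + a(1) + tiger(2) = 4
Line 2: two(1) + shadow(2) + stops(1) + soon(1) = 5
Line 3: five(1) + honeycomb(3) + unravels(3) = 7

4–5–7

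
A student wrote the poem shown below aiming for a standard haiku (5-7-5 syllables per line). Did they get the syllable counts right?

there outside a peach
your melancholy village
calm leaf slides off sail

Line 1: there (1), outside (2), a (1), peach (1) → 5 ✓
Line 2: your (1), melancholy (4), village (2) → 7 ✓
Line 3: calm (1), leaf (1), slides (1), off (1), sail (1) → 5 ✓

Yes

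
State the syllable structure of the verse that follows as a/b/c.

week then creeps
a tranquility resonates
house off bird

3/8/3

Line 1: week (1), then (1), creeps (1) → 3
Line 2: a (1), tranquility (4), resonates (3) → 8
Line 3: house (1), off (1), bird (1) → 3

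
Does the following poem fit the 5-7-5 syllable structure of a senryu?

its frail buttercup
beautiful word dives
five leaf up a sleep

Line 1: "its frail buttercup": 1+1+3 = 5 ✓
Line 2: "beautiful word dives": 3+1+1 = 5 (expected 7)
Line 3: "five leaf up a sleep": 1+1+1+1+1 = 5 ✓

No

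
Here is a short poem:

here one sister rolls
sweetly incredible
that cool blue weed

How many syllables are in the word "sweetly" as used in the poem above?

2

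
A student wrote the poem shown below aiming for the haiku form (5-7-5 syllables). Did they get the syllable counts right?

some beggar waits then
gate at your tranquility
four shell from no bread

Yes

Line 1: some(1) + beggar(2) + waits(1) + then(1) = 5 ✓
Line 2: gate(1) + at(1) + your(1) + tranquility(4) = 7 ✓
Line 3: four(1) + shell(1) + from(1) + no(1) + bread(1) = 5 ✓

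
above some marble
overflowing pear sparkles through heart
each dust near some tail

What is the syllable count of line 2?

9

Line 2: "overflowing pear sparkles through heart": 4+1+2+1+1 = 9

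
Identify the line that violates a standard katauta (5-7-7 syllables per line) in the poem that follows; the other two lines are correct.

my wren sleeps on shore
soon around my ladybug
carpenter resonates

Line 1: my (1), wren (1), sleeps (1), on (1), shore (1) → 5 ✓
Line 2: soon (1), around (2), my (1), ladybug (3) → 7 ✓
Line 3: carpenter (3), resonates (3) → 6 (expected 7)

Line 3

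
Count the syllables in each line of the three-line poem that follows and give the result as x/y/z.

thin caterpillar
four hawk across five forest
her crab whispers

5/7/4

Line 1: thin (1), caterpillar (4) → 5
Line 2: four (1), hawk (1), across (2), five (1), forest (2) → 7
Line 3: her (1), crab (1), whispers (2) → 4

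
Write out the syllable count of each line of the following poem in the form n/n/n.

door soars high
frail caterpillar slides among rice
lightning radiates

Line 1: door(1) + soars(1) + high(1) = 3
Line 2: frail(1) + caterpillar(4) + slides(1) + among(2) + rice(1) = 9
Line 3: lightning(2) + radiates(3) = 5

3/9/5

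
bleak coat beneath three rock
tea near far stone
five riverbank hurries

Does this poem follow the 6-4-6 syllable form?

Line 1: bleak (1), coat (1), beneath (2), three (1), rock (1) → 6 ✓
Line 2: tea (1), near (1), far (1), stone (1) → 4 ✓
Line 3: five (1), riverbank (3), hurries (2) → 6 ✓

Yes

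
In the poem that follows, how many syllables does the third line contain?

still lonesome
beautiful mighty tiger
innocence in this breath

The third line: innocence(3) + in(1) + this(1) + breath(1) = 6

6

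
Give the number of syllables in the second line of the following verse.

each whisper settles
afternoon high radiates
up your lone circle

The second line: afternoon(3) + high(1) + radiates(3) = 7

7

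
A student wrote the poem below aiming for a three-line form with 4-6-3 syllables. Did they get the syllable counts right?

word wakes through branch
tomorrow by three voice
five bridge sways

Line 1: "word wakes through branch": 1+1+1+1 = 4 ✓
Line 2: "tomorrow by three voice": 3+1+1+1 = 6 ✓
Line 3: "five bridge sways": 1+1+1 = 3 ✓

Yes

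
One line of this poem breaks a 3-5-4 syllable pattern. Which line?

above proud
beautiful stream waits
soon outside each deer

Line 1: above(2) + proud(1) = 3 ✓
Line 2: beautiful(3) + stream(1) + waits(1) = 5 ✓
Line 3: soon(1) + outside(2) + each(1) + deer(1) = 5 (expected 4)

Line 3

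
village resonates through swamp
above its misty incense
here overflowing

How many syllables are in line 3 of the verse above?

Line 3: "here overflowing": 1+4 = 5

5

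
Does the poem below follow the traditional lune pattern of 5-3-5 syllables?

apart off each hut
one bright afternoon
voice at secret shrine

Line 1: "apart off each hut": 2+1+1+1 = 5 ✓
Line 2: "one bright afternoon": 1+1+3 = 5 (expected 3)
Line 3: "voice at secret shrine": 1+1+2+1 = 5 ✓

No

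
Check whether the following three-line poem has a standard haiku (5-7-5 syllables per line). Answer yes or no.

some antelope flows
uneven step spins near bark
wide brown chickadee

Line 1: some (1), antelope (3), flows (1) → 5 ✓
Line 2: uneven (3), step (1), spins (1), near (1), bark (1) → 7 ✓
Line 3: wide (1), brown (1), chickadee (3) → 5 ✓

Yes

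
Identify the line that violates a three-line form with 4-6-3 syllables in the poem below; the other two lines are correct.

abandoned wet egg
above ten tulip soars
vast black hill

Line 1: abandoned(3) + wet(1) + egg(1) = 5 (expected 4)
Line 2: above(2) + ten(1) + tulip(2) + soars(1) = 6 ✓
Line 3: vast(1) + black(1) + hill(1) = 3 ✓

Line 1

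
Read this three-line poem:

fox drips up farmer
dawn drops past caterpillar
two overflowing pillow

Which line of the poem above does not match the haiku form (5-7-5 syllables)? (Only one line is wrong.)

Line 3

Line 1: fox (1), drips (1), up (1), farmer (2) → 5 ✓
Line 2: dawn (1), drops (1), past (1), caterpillar (4) → 7 ✓
Line 3: two (1), overflowing (4), pillow (2) → 7 (expected 5)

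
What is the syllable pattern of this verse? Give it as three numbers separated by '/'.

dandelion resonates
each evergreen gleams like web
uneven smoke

Line 1: "dandelion resonates": 4+3 = 7
Line 2: "each evergreen gleams like web": 1+3+1+1+1 = 7
Line 3: "uneven smoke": 3+1 = 4

7/7/4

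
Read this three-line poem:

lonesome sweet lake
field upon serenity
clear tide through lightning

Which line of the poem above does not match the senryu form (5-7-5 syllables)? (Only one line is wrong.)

Line 1

Line 1: lonesome (2), sweet (1), lake (1) → 4 (expected 5)
Line 2: field (1), upon (2), serenity (4) → 7 ✓
Line 3: clear (1), tide (1), through (1), lightning (2) → 5 ✓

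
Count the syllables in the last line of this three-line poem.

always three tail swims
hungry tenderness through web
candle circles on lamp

6

The last line: candle (2), circles (2), on (1), lamp (1) → 6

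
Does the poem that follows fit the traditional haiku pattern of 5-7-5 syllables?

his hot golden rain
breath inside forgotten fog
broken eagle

Line 1: "his hot golden rain": 1+1+2+1 = 5 ✓
Line 2: "breath inside forgotten fog": 1+2+3+1 = 7 ✓
Line 3: "broken eagle": 2+2 = 4 (expected 5)

No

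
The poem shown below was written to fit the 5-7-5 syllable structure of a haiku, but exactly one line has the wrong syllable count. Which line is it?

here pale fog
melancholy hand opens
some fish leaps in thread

The first line

Line 1: here(1) + pale(1) + fog(1) = 3 (expected 5)
Line 2: melancholy(4) + hand(1) + opens(2) = 7 ✓
Line 3: some(1) + fish(1) + leaps(1) + in(1) + thread(1) = 5 ✓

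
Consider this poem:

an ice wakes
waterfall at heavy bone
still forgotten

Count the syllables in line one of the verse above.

Line one: an(1) + ice(1) + wakes(1) = 3

3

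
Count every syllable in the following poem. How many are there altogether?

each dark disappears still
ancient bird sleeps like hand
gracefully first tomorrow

Line 1: "each dark disappears still": 1+1+3+1 = 6
Line 2: "ancient bird sleeps like hand": 2+1+1+1+1 = 6
Line 3: "gracefully first tomorrow": 3+1+3 = 7
Total: 6 + 6 + 7 = 19

19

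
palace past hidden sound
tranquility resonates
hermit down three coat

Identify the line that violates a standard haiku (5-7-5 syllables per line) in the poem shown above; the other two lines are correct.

Line 1

Line 1: "palace past hidden sound": 2+1+2+1 = 6 (expected 5)
Line 2: "tranquility resonates": 4+3 = 7 ✓
Line 3: "hermit down three coat": 2+1+1+1 = 5 ✓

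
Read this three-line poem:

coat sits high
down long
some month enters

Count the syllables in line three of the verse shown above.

Line three: some(1) + month(1) + enters(2) = 4

4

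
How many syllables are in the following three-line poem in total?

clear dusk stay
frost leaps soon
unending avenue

Line 1: "clear dusk stay": 1+1+1 = 3
Line 2: "frost leaps soon": 1+1+1 = 3
Line 3: "unending avenue": 3+3 = 6
Total: 3 + 3 + 6 = 12

12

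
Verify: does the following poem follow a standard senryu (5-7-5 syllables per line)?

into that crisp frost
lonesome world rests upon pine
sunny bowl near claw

Yes

Line 1: "into that crisp frost": 2+1+1+1 = 5 ✓
Line 2: "lonesome world rests upon pine": 2+1+1+2+1 = 7 ✓
Line 3: "sunny bowl near claw": 2+1+1+1 = 5 ✓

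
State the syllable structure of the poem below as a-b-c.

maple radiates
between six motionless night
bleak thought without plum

Line 1: maple(2) + radiates(3) = 5
Line 2: between(2) + six(1) + motionless(3) + night(1) = 7
Line 3: bleak(1) + thought(1) + without(2) + plum(1) = 5

5-7-5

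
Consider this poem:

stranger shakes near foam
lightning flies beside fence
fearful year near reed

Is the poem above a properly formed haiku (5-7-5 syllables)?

No

Line 1: stranger (2), shakes (1), near (1), foam (1) → 5 ✓
Line 2: lightning (2), flies (1), beside (2), fence (1) → 6 (expected 7)
Line 3: fearful (2), year (1), near (1), reed (1) → 5 ✓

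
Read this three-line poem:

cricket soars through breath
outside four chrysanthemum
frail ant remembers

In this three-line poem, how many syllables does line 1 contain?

5

Line 1: cricket(2) + soars(1) + through(1) + breath(1) = 5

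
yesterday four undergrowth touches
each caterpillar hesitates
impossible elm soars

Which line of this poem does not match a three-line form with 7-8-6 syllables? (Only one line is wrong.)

Line 1: "yesterday four undergrowth touches": 3+1+3+2 = 9 (expected 7)
Line 2: "each caterpillar hesitates": 1+4+3 = 8 ✓
Line 3: "impossible elm soars": 4+1+1 = 6 ✓

The first line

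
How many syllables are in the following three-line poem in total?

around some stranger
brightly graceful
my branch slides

Line 1: "around some stranger": 2+1+2 = 5
Line 2: "brightly graceful": 2+2 = 4
Line 3: "my branch slides": 1+1+1 = 3
Total: 5 + 4 + 3 = 12

12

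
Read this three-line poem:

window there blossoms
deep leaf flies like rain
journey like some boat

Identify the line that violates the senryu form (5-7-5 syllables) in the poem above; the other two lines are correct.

Line 2

Line 1: "window there blossoms": 2+1+2 = 5 ✓
Line 2: "deep leaf flies like rain": 1+1+1+1+1 = 5 (expected 7)
Line 3: "journey like some boat": 2+1+1+1 = 5 ✓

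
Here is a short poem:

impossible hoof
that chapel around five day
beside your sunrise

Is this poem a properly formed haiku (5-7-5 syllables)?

Line 1: impossible (4), hoof (1) → 5 ✓
Line 2: that (1), chapel (2), around (2), five (1), day (1) → 7 ✓
Line 3: beside (2), your (1), sunrise (2) → 5 ✓

Yes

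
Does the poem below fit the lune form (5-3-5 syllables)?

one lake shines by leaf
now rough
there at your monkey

No

Line 1: "one lake shines by leaf": 1+1+1+1+1 = 5 ✓
Line 2: "now rough": 1+1 = 2 (expected 3)
Line 3: "there at your monkey": 1+1+1+2 = 5 ✓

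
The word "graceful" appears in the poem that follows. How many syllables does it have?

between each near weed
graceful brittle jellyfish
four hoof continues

"graceful" has 2 syllables.

2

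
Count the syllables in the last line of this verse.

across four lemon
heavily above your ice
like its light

The last line: "like its light": 1+1+1 = 3

3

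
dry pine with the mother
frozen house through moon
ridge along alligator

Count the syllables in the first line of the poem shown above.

The first line: dry(1) + pine(1) + with(1) + the(1) + mother(2) = 6

6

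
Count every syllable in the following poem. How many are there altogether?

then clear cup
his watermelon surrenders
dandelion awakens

18

Line 1: then (1), clear (1), cup (1) → 3
Line 2: his (1), watermelon (4), surrenders (3) → 8
Line 3: dandelion (4), awakens (3) → 7
Total: 3 + 8 + 7 = 18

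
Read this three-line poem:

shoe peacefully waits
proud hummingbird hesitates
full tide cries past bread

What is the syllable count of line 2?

Line 2: proud(1) + hummingbird(3) + hesitates(3) = 7

7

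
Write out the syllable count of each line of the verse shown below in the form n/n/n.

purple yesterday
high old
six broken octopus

5/2/6

Line 1: "purple yesterday": 2+3 = 5
Line 2: "high old": 1+1 = 2
Line 3: "six broken octopus": 1+2+3 = 6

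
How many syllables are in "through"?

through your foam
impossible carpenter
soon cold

1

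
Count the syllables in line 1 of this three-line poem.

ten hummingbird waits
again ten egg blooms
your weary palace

Line 1: "ten hummingbird waits": 1+3+1 = 5

5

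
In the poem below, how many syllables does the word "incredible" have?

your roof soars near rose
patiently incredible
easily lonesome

4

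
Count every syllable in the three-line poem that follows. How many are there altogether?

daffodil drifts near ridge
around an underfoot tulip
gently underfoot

19

Line 1: daffodil (3), drifts (1), near (1), ridge (1) → 6
Line 2: around (2), an (1), underfoot (3), tulip (2) → 8
Line 3: gently (2), underfoot (3) → 5
Total: 6 + 8 + 5 = 19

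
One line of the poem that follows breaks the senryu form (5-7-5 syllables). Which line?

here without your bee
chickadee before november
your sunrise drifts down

Line 1: here(1) + without(2) + your(1) + bee(1) = 5 ✓
Line 2: chickadee(3) + before(2) + november(3) = 8 (expected 7)
Line 3: your(1) + sunrise(2) + drifts(1) + down(1) = 5 ✓

The second line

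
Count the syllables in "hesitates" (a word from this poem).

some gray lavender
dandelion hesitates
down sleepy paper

3

"hesitates" has 3 syllables.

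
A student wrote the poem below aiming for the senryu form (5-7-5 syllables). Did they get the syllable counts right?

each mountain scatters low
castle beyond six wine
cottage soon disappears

No

Line 1: each (1), mountain (2), scatters (2), low (1) → 6 (expected 5)
Line 2: castle (2), beyond (2), six (1), wine (1) → 6 (expected 7)
Line 3: cottage (2), soon (1), disappears (3) → 6 (expected 5)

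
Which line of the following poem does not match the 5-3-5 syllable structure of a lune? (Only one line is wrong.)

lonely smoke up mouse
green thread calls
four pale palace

Line 3

Line 1: lonely(2) + smoke(1) + up(1) + mouse(1) = 5 ✓
Line 2: green(1) + thread(1) + calls(1) = 3 ✓
Line 3: four(1) + pale(1) + palace(2) = 4 (expected 5)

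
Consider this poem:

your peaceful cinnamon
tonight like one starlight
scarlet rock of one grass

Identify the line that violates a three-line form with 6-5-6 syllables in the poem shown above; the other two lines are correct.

The second line

Line 1: your(1) + peaceful(2) + cinnamon(3) = 6 ✓
Line 2: tonight(2) + like(1) + one(1) + starlight(2) = 6 (expected 5)
Line 3: scarlet(2) + rock(1) + of(1) + one(1) + grass(1) = 6 ✓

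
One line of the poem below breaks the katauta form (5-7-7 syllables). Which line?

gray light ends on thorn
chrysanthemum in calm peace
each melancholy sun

Line 3

Line 1: gray(1) + light(1) + ends(1) + on(1) + thorn(1) = 5 ✓
Line 2: chrysanthemum(4) + in(1) + calm(1) + peace(1) = 7 ✓
Line 3: each(1) + melancholy(4) + sun(1) = 6 (expected 7)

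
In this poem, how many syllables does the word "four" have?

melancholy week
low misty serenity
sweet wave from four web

1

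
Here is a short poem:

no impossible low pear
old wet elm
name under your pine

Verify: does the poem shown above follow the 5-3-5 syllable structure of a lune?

No

Line 1: "no impossible low pear": 1+4+1+1 = 7 (expected 5)
Line 2: "old wet elm": 1+1+1 = 3 ✓
Line 3: "name under your pine": 1+2+1+1 = 5 ✓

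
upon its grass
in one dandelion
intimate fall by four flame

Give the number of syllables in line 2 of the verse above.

6

Line 2: in(1) + one(1) + dandelion(4) = 6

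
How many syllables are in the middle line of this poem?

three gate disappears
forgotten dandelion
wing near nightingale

The middle line: "forgotten dandelion": 3+4 = 7

7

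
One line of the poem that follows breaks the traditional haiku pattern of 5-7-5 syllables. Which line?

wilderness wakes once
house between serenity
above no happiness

Line 3

Line 1: wilderness(3) + wakes(1) + once(1) = 5 ✓
Line 2: house(1) + between(2) + serenity(4) = 7 ✓
Line 3: above(2) + no(1) + happiness(3) = 6 (expected 5)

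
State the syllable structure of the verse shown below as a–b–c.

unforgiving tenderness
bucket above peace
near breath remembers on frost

Line 1: "unforgiving tenderness": 4+3 = 7
Line 2: "bucket above peace": 2+2+1 = 5
Line 3: "near breath remembers on frost": 1+1+3+1+1 = 7

7–5–7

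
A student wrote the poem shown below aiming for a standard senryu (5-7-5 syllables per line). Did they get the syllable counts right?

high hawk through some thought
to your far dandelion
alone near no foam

Yes

Line 1: high(1) + hawk(1) + through(1) + some(1) + thought(1) = 5 ✓
Line 2: to(1) + your(1) + far(1) + dandelion(4) = 7 ✓
Line 3: alone(2) + near(1) + no(1) + foam(1) = 5 ✓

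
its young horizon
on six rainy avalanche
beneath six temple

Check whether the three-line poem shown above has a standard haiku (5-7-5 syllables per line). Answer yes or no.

Line 1: its(1) + young(1) + horizon(3) = 5 ✓
Line 2: on(1) + six(1) + rainy(2) + avalanche(3) = 7 ✓
Line 3: beneath(2) + six(1) + temple(2) = 5 ✓

Yes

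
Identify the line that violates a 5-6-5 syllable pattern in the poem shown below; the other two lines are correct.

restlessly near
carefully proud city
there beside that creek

Line 1: "restlessly near": 3+1 = 4 (expected 5)
Line 2: "carefully proud city": 3+1+2 = 6 ✓
Line 3: "there beside that creek": 1+2+1+1 = 5 ✓

Line 1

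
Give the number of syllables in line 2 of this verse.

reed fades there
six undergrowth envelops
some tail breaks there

Line 2: six(1) + undergrowth(3) + envelops(3) = 7

7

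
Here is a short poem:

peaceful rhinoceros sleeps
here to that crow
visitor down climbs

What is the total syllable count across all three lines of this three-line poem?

Line 1: peaceful (2), rhinoceros (4), sleeps (1) → 7
Line 2: here (1), to (1), that (1), crow (1) → 4
Line 3: visitor (3), down (1), climbs (1) → 5
Total: 7 + 4 + 5 = 16

16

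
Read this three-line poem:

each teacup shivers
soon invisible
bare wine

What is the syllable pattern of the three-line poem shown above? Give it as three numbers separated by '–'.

Line 1: "each teacup shivers": 1+2+2 = 5
Line 2: "soon invisible": 1+4 = 5
Line 3: "bare wine": 1+1 = 2

5–5–2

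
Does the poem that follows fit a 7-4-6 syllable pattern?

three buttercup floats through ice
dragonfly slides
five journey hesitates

Line 1: three(1) + buttercup(3) + floats(1) + through(1) + ice(1) = 7 ✓
Line 2: dragonfly(3) + slides(1) = 4 ✓
Line 3: five(1) + journey(2) + hesitates(3) = 6 ✓

Yes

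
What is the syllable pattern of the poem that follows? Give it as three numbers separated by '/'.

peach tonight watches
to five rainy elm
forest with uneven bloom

5/5/7

Line 1: peach(1) + tonight(2) + watches(2) = 5
Line 2: to(1) + five(1) + rainy(2) + elm(1) = 5
Line 3: forest(2) + with(1) + uneven(3) + bloom(1) = 7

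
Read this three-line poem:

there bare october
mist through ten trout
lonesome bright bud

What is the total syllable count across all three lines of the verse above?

13

Line 1: there (1), bare (1), october (3) → 5
Line 2: mist (1), through (1), ten (1), trout (1) → 4
Line 3: lonesome (2), bright (1), bud (1) → 4
Total: 5 + 4 + 4 = 13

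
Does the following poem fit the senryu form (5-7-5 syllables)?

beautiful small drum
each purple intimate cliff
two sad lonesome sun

Line 1: beautiful (3), small (1), drum (1) → 5 ✓
Line 2: each (1), purple (2), intimate (3), cliff (1) → 7 ✓
Line 3: two (1), sad (1), lonesome (2), sun (1) → 5 ✓

Yes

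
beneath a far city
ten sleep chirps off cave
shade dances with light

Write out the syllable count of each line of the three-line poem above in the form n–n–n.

Line 1: beneath (2), a (1), far (1), city (2) → 6
Line 2: ten (1), sleep (1), chirps (1), off (1), cave (1) → 5
Line 3: shade (1), dances (2), with (1), light (1) → 5

6–5–5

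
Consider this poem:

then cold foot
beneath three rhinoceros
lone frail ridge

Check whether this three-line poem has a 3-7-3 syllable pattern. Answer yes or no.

Yes

Line 1: then(1) + cold(1) + foot(1) = 3 ✓
Line 2: beneath(2) + three(1) + rhinoceros(4) = 7 ✓
Line 3: lone(1) + frail(1) + ridge(1) = 3 ✓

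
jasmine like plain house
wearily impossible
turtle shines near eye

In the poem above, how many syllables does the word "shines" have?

1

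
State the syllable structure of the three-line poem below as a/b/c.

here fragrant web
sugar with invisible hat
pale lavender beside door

4/8/7

Line 1: here(1) + fragrant(2) + web(1) = 4
Line 2: sugar(2) + with(1) + invisible(4) + hat(1) = 8
Line 3: pale(1) + lavender(3) + beside(2) + door(1) = 7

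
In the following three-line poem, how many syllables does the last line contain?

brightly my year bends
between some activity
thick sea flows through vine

The last line: thick(1) + sea(1) + flows(1) + through(1) + vine(1) = 5

5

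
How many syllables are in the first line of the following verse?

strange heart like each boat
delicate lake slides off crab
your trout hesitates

The first line: strange(1) + heart(1) + like(1) + each(1) + boat(1) = 5

5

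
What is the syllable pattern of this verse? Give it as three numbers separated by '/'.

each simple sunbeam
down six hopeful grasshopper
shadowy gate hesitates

Line 1: each(1) + simple(2) + sunbeam(2) = 5
Line 2: down(1) + six(1) + hopeful(2) + grasshopper(3) = 7
Line 3: shadowy(3) + gate(1) + hesitates(3) = 7

5/7/7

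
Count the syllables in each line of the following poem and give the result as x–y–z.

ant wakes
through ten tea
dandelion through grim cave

2–3–7

Line 1: "ant wakes": 1+1 = 2
Line 2: "through ten tea": 1+1+1 = 3
Line 3: "dandelion through grim cave": 4+1+1+1 = 7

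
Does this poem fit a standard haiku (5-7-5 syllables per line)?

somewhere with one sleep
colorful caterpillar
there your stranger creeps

Yes

Line 1: "somewhere with one sleep": 2+1+1+1 = 5 ✓
Line 2: "colorful caterpillar": 3+4 = 7 ✓
Line 3: "there your stranger creeps": 1+1+2+1 = 5 ✓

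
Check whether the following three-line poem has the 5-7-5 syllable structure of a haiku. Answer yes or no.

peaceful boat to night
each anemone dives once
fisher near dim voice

Yes

Line 1: "peaceful boat to night": 2+1+1+1 = 5 ✓
Line 2: "each anemone dives once": 1+4+1+1 = 7 ✓
Line 3: "fisher near dim voice": 2+1+1+1 = 5 ✓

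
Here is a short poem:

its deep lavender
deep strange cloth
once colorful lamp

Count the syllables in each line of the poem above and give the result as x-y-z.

Line 1: its (1), deep (1), lavender (3) → 5
Line 2: deep (1), strange (1), cloth (1) → 3
Line 3: once (1), colorful (3), lamp (1) → 5

5-3-5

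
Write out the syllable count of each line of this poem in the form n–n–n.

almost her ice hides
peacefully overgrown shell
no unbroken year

Line 1: almost(2) + her(1) + ice(1) + hides(1) = 5
Line 2: peacefully(3) + overgrown(3) + shell(1) = 7
Line 3: no(1) + unbroken(3) + year(1) = 5

5–7–5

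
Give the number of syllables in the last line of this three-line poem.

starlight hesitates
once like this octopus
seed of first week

4

The last line: seed (1), of (1), first (1), week (1) → 4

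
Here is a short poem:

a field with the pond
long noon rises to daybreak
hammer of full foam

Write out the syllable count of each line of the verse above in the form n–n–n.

5–7–5

Line 1: "a field with the pond": 1+1+1+1+1 = 5
Line 2: "long noon rises to daybreak": 1+1+2+1+2 = 7
Line 3: "hammer of full foam": 2+1+1+1 = 5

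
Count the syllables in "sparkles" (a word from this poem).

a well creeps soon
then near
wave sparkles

2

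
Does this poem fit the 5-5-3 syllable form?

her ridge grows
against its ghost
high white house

No

Line 1: "her ridge grows": 1+1+1 = 3 (expected 5)
Line 2: "against its ghost": 2+1+1 = 4 (expected 5)
Line 3: "high white house": 1+1+1 = 3 ✓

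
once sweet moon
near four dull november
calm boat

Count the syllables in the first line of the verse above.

The first line: "once sweet moon": 1+1+1 = 3

3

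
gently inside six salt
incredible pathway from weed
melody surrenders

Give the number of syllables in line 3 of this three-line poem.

Line 3: "melody surrenders": 3+3 = 6

6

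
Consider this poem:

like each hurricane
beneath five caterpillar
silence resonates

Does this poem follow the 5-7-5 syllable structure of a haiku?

Yes

Line 1: like(1) + each(1) + hurricane(3) = 5 ✓
Line 2: beneath(2) + five(1) + caterpillar(4) = 7 ✓
Line 3: silence(2) + resonates(3) = 5 ✓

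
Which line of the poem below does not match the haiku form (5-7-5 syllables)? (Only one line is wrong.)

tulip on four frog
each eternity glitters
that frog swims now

Line 1: tulip (2), on (1), four (1), frog (1) → 5 ✓
Line 2: each (1), eternity (4), glitters (2) → 7 ✓
Line 3: that (1), frog (1), swims (1), now (1) → 4 (expected 5)

Line 3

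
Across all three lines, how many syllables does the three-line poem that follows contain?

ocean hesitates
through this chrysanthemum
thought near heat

Line 1: "ocean hesitates": 2+3 = 5
Line 2: "through this chrysanthemum": 1+1+4 = 6
Line 3: "thought near heat": 1+1+1 = 3
Total: 5 + 6 + 3 = 14

14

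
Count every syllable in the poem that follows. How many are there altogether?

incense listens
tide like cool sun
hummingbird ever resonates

16

Line 1: incense(2) + listens(2) = 4
Line 2: tide(1) + like(1) + cool(1) + sun(1) = 4
Line 3: hummingbird(3) + ever(2) + resonates(3) = 8
Total: 4 + 4 + 8 = 16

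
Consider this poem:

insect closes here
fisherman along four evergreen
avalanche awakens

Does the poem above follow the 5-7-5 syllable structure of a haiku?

Line 1: insect (2), closes (2), here (1) → 5 ✓
Line 2: fisherman (3), along (2), four (1), evergreen (3) → 9 (expected 7)
Line 3: avalanche (3), awakens (3) → 6 (expected 5)

No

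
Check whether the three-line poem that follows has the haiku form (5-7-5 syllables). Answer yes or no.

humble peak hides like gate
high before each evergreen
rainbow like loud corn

Line 1: "humble peak hides like gate": 2+1+1+1+1 = 6 (expected 5)
Line 2: "high before each evergreen": 1+2+1+3 = 7 ✓
Line 3: "rainbow like loud corn": 2+1+1+1 = 5 ✓

No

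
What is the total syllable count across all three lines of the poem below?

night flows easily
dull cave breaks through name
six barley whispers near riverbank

Line 1: night (1), flows (1), easily (3) → 5
Line 2: dull (1), cave (1), breaks (1), through (1), name (1) → 5
Line 3: six (1), barley (2), whispers (2), near (1), riverbank (3) → 9
Total: 5 + 5 + 9 = 19

19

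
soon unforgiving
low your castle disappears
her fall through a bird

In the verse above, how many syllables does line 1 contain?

5

Line 1: soon (1), unforgiving (4) → 5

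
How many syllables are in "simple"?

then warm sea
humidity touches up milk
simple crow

2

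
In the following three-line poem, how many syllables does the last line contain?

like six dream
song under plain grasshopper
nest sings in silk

The last line: nest(1) + sings(1) + in(1) + silk(1) = 4

4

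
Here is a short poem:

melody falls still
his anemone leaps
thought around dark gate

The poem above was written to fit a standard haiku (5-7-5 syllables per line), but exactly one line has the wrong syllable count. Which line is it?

Line 1: melody (3), falls (1), still (1) → 5 ✓
Line 2: his (1), anemone (4), leaps (1) → 6 (expected 7)
Line 3: thought (1), around (2), dark (1), gate (1) → 5 ✓

The second line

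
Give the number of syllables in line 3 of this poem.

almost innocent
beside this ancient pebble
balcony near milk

Line 3: "balcony near milk": 3+1+1 = 5

5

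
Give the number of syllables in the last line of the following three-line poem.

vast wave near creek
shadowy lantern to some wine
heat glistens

3

The last line: heat(1) + glistens(2) = 3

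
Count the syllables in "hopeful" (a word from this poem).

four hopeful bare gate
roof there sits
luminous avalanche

"hopeful" has 2 syllables.

2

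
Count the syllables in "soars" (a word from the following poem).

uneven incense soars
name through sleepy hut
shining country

"soars" has 1 syllable.

1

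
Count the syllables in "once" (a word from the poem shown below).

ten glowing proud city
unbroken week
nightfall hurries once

1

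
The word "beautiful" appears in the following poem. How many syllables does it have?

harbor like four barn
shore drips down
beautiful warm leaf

"beautiful" has 3 syllables.

3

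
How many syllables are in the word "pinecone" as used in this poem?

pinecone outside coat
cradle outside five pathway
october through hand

2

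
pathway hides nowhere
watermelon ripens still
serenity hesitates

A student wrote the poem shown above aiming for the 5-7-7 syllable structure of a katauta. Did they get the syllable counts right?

Line 1: pathway (2), hides (1), nowhere (2) → 5 ✓
Line 2: watermelon (4), ripens (2), still (1) → 7 ✓
Line 3: serenity (4), hesitates (3) → 7 ✓

Yes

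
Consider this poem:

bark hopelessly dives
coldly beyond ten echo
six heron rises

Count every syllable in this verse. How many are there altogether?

17

Line 1: "bark hopelessly dives": 1+3+1 = 5
Line 2: "coldly beyond ten echo": 2+2+1+2 = 7
Line 3: "six heron rises": 1+2+2 = 5
Total: 5 + 7 + 5 = 17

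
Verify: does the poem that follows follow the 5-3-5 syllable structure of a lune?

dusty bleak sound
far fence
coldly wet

Line 1: "dusty bleak sound": 2+1+1 = 4 (expected 5)
Line 2: "far fence": 1+1 = 2 (expected 3)
Line 3: "coldly wet": 2+1 = 3 (expected 5)

No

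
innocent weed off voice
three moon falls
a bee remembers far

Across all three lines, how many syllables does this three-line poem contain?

15

Line 1: innocent (3), weed (1), off (1), voice (1) → 6
Line 2: three (1), moon (1), falls (1) → 3
Line 3: a (1), bee (1), remembers (3), far (1) → 6
Total: 6 + 3 + 6 = 15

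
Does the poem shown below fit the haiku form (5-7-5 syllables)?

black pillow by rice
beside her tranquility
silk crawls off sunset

Line 1: "black pillow by rice": 1+2+1+1 = 5 ✓
Line 2: "beside her tranquility": 2+1+4 = 7 ✓
Line 3: "silk crawls off sunset": 1+1+1+2 = 5 ✓

Yes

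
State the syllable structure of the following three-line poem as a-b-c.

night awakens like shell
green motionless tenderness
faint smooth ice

6-7-3

Line 1: night(1) + awakens(3) + like(1) + shell(1) = 6
Line 2: green(1) + motionless(3) + tenderness(3) = 7
Line 3: faint(1) + smooth(1) + ice(1) = 3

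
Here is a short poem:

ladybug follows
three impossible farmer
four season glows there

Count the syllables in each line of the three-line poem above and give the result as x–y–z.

5–7–5

Line 1: ladybug (3), follows (2) → 5
Line 2: three (1), impossible (4), farmer (2) → 7
Line 3: four (1), season (2), glows (1), there (1) → 5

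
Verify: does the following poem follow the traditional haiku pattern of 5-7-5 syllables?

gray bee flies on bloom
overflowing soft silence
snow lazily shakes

Yes

Line 1: "gray bee flies on bloom": 1+1+1+1+1 = 5 ✓
Line 2: "overflowing soft silence": 4+1+2 = 7 ✓
Line 3: "snow lazily shakes": 1+3+1 = 5 ✓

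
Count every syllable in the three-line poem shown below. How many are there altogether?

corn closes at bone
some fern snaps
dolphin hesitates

Line 1: corn (1), closes (2), at (1), bone (1) → 5
Line 2: some (1), fern (1), snaps (1) → 3
Line 3: dolphin (2), hesitates (3) → 5
Total: 5 + 3 + 5 = 13

13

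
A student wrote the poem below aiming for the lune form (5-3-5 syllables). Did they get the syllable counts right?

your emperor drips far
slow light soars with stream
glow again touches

No

Line 1: your (1), emperor (3), drips (1), far (1) → 6 (expected 5)
Line 2: slow (1), light (1), soars (1), with (1), stream (1) → 5 (expected 3)
Line 3: glow (1), again (2), touches (2) → 5 ✓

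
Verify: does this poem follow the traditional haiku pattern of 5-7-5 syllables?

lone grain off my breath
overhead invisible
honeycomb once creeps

Yes

Line 1: "lone grain off my breath": 1+1+1+1+1 = 5 ✓
Line 2: "overhead invisible": 3+4 = 7 ✓
Line 3: "honeycomb once creeps": 3+1+1 = 5 ✓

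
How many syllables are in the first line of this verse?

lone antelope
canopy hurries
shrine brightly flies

The first line: lone(1) + antelope(3) = 4

4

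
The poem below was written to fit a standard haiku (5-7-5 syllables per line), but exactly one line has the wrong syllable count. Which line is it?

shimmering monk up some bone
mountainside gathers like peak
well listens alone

Line 1: shimmering(3) + monk(1) + up(1) + some(1) + bone(1) = 7 (expected 5)
Line 2: mountainside(3) + gathers(2) + like(1) + peak(1) = 7 ✓
Line 3: well(1) + listens(2) + alone(2) = 5 ✓

The first line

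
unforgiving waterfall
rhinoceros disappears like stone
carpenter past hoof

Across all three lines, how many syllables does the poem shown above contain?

21

Line 1: unforgiving (4), waterfall (3) → 7
Line 2: rhinoceros (4), disappears (3), like (1), stone (1) → 9
Line 3: carpenter (3), past (1), hoof (1) → 5
Total: 7 + 9 + 5 = 21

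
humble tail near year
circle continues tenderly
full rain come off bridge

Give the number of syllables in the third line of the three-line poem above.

The third line: full (1), rain (1), come (1), off (1), bridge (1) → 5

5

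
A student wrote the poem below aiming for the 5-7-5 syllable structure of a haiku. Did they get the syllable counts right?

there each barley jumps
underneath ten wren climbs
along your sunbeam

No

Line 1: "there each barley jumps": 1+1+2+1 = 5 ✓
Line 2: "underneath ten wren climbs": 3+1+1+1 = 6 (expected 7)
Line 3: "along your sunbeam": 2+1+2 = 5 ✓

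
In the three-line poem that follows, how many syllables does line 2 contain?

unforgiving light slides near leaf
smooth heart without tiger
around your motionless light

Line 2: "smooth heart without tiger": 1+1+2+2 = 6

6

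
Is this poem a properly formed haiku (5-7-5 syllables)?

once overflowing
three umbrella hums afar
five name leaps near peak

Line 1: "once overflowing": 1+4 = 5 ✓
Line 2: "three umbrella hums afar": 1+3+1+2 = 7 ✓
Line 3: "five name leaps near peak": 1+1+1+1+1 = 5 ✓

Yes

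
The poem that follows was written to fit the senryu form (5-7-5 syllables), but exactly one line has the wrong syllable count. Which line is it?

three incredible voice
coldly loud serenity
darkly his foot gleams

The first line

Line 1: three(1) + incredible(4) + voice(1) = 6 (expected 5)
Line 2: coldly(2) + loud(1) + serenity(4) = 7 ✓
Line 3: darkly(2) + his(1) + foot(1) + gleams(1) = 5 ✓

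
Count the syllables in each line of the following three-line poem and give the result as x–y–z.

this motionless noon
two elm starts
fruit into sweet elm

Line 1: "this motionless noon": 1+3+1 = 5
Line 2: "two elm starts": 1+1+1 = 3
Line 3: "fruit into sweet elm": 1+2+1+1 = 5

5–3–5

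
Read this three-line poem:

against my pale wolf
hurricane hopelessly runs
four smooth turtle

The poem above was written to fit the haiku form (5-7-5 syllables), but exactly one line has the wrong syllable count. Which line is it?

Line 3

Line 1: "against my pale wolf": 2+1+1+1 = 5 ✓
Line 2: "hurricane hopelessly runs": 3+3+1 = 7 ✓
Line 3: "four smooth turtle": 1+1+2 = 4 (expected 5)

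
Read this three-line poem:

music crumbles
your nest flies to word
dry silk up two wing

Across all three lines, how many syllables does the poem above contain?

Line 1: music (2), crumbles (2) → 4
Line 2: your (1), nest (1), flies (1), to (1), word (1) → 5
Line 3: dry (1), silk (1), up (1), two (1), wing (1) → 5
Total: 4 + 5 + 5 = 14

14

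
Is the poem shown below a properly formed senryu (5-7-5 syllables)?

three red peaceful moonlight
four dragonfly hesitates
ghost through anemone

No

Line 1: three (1), red (1), peaceful (2), moonlight (2) → 6 (expected 5)
Line 2: four (1), dragonfly (3), hesitates (3) → 7 ✓
Line 3: ghost (1), through (1), anemone (4) → 6 (expected 5)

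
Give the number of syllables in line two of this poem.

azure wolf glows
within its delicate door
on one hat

Line two: within (2), its (1), delicate (3), door (1) → 7

7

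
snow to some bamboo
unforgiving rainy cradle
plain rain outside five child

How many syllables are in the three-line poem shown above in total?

19

Line 1: snow(1) + to(1) + some(1) + bamboo(2) = 5
Line 2: unforgiving(4) + rainy(2) + cradle(2) = 8
Line 3: plain(1) + rain(1) + outside(2) + five(1) + child(1) = 6
Total: 5 + 8 + 6 = 19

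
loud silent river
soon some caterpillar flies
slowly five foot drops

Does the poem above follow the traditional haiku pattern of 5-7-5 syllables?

Line 1: loud(1) + silent(2) + river(2) = 5 ✓
Line 2: soon(1) + some(1) + caterpillar(4) + flies(1) = 7 ✓
Line 3: slowly(2) + five(1) + foot(1) + drops(1) = 5 ✓

Yes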